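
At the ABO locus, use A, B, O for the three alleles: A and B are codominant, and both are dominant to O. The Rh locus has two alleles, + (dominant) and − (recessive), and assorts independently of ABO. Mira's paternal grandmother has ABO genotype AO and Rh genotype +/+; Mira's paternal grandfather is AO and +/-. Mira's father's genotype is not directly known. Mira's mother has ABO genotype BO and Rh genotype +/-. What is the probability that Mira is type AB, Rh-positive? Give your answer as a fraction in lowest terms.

Mira's father's ABO genotype from AO × AO: 1/4 AA, 1/2 AO, 1/4 OO.
Crossing each possibility with the mother BO and summing P(type AB): 1/4·1/2 + 1/2·1/4 + 1/4·0 = 1/4.
Similarly for Rh via the father's Rh distribution: P(Rh+) = 7/8.
Independent loci: 1/4 × 7/8 = 7/32.

7/32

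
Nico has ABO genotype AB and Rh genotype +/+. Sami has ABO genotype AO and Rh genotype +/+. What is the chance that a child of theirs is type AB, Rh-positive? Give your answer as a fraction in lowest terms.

ABO cross AB × AO → offspring phenotypes: 1/2 A, 1/4 B, 1/4 AB.
Rh cross +/+ × +/+ → 1 Rh+.
Independent loci: P(type AB, Rh-positive) = 1/4 × 1 = 1/4.

1/4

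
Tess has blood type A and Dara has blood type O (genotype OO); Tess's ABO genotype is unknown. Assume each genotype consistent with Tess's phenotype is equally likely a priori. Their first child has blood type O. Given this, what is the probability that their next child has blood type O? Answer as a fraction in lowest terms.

Possible genotypes: Tess ∈ {AA, AO}; Dara ∈ {OO}.
Weight each parental genotype pair by prior × P(type-O child):
  AO × OO: posterior weight 1; P(next child type O) = 1/2.
Weighted sum = 1/2.

1/2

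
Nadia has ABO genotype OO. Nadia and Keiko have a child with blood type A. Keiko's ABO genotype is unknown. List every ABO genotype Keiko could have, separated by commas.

For each candidate genotype of Keiko, check whether crossing it with OO can produce every observed child phenotype.
  AA → possible child types {A} ✓
  AB → possible child types {A, B} ✓
  AO → possible child types {O, A} ✓
  BB → possible child types {B} ✗
  BO → possible child types {O, B} ✗
  OO → possible child types {O} ✗

AA, AB, AO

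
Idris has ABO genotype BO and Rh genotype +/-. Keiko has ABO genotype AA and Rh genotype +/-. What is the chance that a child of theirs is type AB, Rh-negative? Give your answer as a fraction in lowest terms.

1/8

ABO cross BO × AA → offspring phenotypes: 1/2 A, 1/2 AB.
Rh cross +/- × +/- → 3/4 Rh+, 1/4 Rh-.
Independent loci: P(type AB, Rh-negative) = 1/2 × 1/4 = 1/8.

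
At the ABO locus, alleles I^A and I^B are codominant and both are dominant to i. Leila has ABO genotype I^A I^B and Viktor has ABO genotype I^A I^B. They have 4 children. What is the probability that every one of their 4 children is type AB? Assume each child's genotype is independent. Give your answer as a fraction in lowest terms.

1/16

ABO cross I^A I^B × I^A I^B → 1/4 A, 1/4 B, 1/2 AB.
So P(type AB) = 1/2 per child.
All 4 independent: (1/2)^4 = 1/16.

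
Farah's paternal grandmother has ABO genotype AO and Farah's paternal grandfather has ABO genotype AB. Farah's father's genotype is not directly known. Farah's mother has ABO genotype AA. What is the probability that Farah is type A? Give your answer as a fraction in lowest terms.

Farah's father's ABO genotype from AO × AB: 1/4 AA, 1/4 AB, 1/4 AO, 1/4 BO.
Crossing each possibility with the mother AA and summing P(type A): 1/4·1 + 1/4·1/2 + 1/4·1 + 1/4·1/2 = 3/4.

3/4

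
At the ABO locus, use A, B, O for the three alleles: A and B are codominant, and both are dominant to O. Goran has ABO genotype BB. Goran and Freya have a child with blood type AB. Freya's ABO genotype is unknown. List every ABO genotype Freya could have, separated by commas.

For each candidate genotype of Freya, check whether crossing it with BB can produce every observed child phenotype.
  AA → possible child types {AB} ✓
  AB → possible child types {B, AB} ✓
  AO → possible child types {B, AB} ✓
  BB → possible child types {B} ✗
  BO → possible child types {B} ✗
  OO → possible child types {B} ✗

AA, AB, AO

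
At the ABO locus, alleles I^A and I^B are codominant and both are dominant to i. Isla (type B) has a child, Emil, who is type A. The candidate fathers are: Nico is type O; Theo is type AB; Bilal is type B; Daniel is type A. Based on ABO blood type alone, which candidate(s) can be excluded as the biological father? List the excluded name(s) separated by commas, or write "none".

A candidate is excluded only if no genotype consistent with his phenotype could produce a type A child with a type B mother.
Nico (type O): no genotype consistent with that phenotype can produce a type-A child with a type-B mother.
Bilal (type B): no genotype consistent with that phenotype can produce a type-A child with a type-B mother.

Nico, Bilal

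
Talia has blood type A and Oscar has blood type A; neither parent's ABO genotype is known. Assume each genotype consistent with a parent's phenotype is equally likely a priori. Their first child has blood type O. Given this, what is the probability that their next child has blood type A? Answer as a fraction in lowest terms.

3/4

Possible genotypes: Talia ∈ {I^A I^A, I^A i}; Oscar ∈ {I^A I^A, I^A i}.
Weight each parental genotype pair by prior × P(type-O child):
  I^A i × I^A i: posterior weight 1; P(next child type A) = 3/4.
Weighted sum = 3/4.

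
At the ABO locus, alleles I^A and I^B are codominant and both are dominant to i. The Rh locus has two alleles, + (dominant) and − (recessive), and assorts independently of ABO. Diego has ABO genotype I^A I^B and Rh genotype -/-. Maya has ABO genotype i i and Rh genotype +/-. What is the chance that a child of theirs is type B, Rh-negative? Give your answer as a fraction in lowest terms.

1/4

ABO cross I^A I^B × i i → offspring phenotypes: 1/2 A, 1/2 B.
Rh cross -/- × +/- → 1/2 Rh+, 1/2 Rh-.
Independent loci: P(type B, Rh-negative) = 1/2 × 1/2 = 1/4.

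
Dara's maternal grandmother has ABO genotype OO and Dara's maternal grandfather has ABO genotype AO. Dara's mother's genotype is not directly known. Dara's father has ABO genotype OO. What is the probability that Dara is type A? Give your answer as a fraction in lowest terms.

Dara's mother's ABO genotype from OO × AO: 1/2 AO, 1/2 OO.
Crossing each possibility with the father OO and summing P(type A): 1/2·1/2 + 1/2·0 = 1/4.

1/4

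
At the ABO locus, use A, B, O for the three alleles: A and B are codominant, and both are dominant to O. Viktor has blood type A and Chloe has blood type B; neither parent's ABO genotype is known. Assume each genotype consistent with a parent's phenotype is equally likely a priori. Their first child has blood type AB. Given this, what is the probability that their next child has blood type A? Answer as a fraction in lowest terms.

Possible genotypes: Viktor ∈ {AA, AO}; Chloe ∈ {BB, BO}.
Weight each parental genotype pair by prior × P(type-AB child):
  AA × BB: posterior weight 4/9; P(next child type A) = 0.
  AA × BO: posterior weight 2/9; P(next child type A) = 1/2.
  AO × BB: posterior weight 2/9; P(next child type A) = 0.
  AO × BO: posterior weight 1/9; P(next child type A) = 1/4.
Weighted sum = 5/36.

5/36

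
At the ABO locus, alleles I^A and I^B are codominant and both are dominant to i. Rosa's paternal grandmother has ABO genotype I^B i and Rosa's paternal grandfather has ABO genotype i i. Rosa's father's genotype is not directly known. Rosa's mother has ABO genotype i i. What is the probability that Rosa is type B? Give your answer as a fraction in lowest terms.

Rosa's father's ABO genotype from I^B i × i i: 1/2 I^B i, 1/2 i i.
Crossing each possibility with the mother i i and summing P(type B): 1/2·1/2 + 1/2·0 = 1/4.

1/4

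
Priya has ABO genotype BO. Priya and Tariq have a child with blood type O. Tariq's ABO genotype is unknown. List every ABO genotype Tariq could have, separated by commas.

AO, BO, OO

For each candidate genotype of Tariq, check whether crossing it with BO can produce every observed child phenotype.
  AA → possible child types {A, AB} ✗
  AB → possible child types {A, B, AB} ✗
  AO → possible child types {O, A, B, AB} ✓
  BB → possible child types {B} ✗
  BO → possible child types {O, B} ✓
  OO → possible child types {O, B} ✓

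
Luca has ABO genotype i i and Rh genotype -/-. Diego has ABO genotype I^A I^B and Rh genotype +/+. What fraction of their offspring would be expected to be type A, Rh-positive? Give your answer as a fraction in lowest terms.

ABO cross i i × I^A I^B → offspring phenotypes: 1/2 A, 1/2 B.
Rh cross -/- × +/+ → 1 Rh+.
Independent loci: P(type A, Rh-positive) = 1/2 × 1 = 1/2.

1/2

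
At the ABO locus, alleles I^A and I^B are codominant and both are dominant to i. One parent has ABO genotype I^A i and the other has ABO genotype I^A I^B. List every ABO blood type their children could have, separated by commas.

A, B, AB

Gametes from I^A i × I^A I^B give offspring ABO genotypes I^A I^A, I^A I^B, I^A i, I^B i, i.e. phenotypes A, B, AB.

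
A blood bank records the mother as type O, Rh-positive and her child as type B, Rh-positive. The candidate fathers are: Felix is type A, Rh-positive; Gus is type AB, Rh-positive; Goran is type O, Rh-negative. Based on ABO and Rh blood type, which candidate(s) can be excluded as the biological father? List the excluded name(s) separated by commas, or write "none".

A candidate is excluded only if no genotype consistent with his phenotype could produce a type B, Rh-positive child with a type O, Rh-positive mother.
Felix (type A, Rh+): no genotype consistent with that phenotype can produce a type-B Rh+ child with a type-O mother.
Goran (type O, Rh-): no genotype consistent with that phenotype can produce a type-B Rh+ child with a type-O mother.

Felix, Goran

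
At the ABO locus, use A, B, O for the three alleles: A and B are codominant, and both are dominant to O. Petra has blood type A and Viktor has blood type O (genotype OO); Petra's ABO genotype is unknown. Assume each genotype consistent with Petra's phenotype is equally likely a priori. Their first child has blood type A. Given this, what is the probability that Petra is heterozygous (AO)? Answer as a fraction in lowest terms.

Possible genotypes: Petra ∈ {AA, AO}; Viktor ∈ {OO}.
Weight each parental genotype pair by prior × P(type-A child):
  AA × OO: posterior weight 2/3.
  AO × OO: posterior weight 1/3.
Sum the posterior weight over pairs where Petra is AO: 1/3.

1/3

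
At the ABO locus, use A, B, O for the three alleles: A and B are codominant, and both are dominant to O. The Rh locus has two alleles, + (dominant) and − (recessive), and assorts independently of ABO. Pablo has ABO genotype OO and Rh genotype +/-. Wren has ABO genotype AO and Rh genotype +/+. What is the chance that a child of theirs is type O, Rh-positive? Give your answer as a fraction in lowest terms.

1/2

ABO cross OO × AO → offspring phenotypes: 1/2 O, 1/2 A.
Rh cross +/- × +/+ → 1 Rh+.
Independent loci: P(type O, Rh-positive) = 1/2 × 1 = 1/2.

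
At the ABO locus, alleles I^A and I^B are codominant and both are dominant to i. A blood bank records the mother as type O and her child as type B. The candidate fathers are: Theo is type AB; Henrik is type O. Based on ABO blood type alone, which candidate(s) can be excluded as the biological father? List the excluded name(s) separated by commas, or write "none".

A candidate is excluded only if no genotype consistent with his phenotype could produce a type B child with a type O mother.
Henrik (type O): no genotype consistent with that phenotype can produce a type-B child with a type-O mother.

Henrik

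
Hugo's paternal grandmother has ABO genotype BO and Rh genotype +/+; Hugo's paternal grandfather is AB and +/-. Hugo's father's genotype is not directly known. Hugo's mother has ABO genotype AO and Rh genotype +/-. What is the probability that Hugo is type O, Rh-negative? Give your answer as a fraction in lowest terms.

Hugo's father's ABO genotype from BO × AB: 1/4 AB, 1/4 AO, 1/4 BB, 1/4 BO.
Crossing each possibility with the mother AO and summing P(type O): 1/4·0 + 1/4·1/4 + 1/4·0 + 1/4·1/4 = 1/8.
Similarly for Rh via the father's Rh distribution: P(Rh-) = 1/8.
Independent loci: 1/8 × 1/8 = 1/64.

1/64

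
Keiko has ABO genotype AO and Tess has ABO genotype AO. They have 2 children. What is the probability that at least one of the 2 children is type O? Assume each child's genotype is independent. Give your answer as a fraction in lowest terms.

7/16

ABO cross AO × AO → 1/4 O, 3/4 A.
So P(type O) = 1/4 per child.
P(none) = (3/4)^2 = 9/16; P(at least one) = 1 − 9/16 = 7/16.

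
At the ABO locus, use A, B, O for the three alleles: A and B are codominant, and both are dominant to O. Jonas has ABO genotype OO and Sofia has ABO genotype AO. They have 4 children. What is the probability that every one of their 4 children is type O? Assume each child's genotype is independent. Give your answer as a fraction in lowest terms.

1/16

ABO cross OO × AO → 1/2 O, 1/2 A.
So P(type O) = 1/2 per child.
All 4 independent: (1/2)^4 = 1/16.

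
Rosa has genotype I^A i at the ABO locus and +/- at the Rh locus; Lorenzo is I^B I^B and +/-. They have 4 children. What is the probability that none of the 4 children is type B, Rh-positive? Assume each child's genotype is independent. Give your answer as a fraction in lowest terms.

ABO cross I^A i × I^B I^B → 1/2 B, 1/2 AB.
Rh cross +/- × +/- → 3/4 Rh+, 1/4 Rh-; so P(type B, Rh-positive) = 1/2 × 3/4 = 3/8 per child.
P(not type B, Rh-positive) = 5/8 for one child; (5/8)^4 = 625/4096.

625/4096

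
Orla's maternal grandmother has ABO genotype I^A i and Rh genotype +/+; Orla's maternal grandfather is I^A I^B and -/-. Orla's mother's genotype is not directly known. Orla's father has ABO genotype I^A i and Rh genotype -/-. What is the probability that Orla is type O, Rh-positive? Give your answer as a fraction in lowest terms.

Orla's mother's ABO genotype from I^A i × I^A I^B: 1/4 I^A I^A, 1/4 I^A I^B, 1/4 I^A i, 1/4 I^B i.
Crossing each possibility with the father I^A i and summing P(type O): 1/4·0 + 1/4·0 + 1/4·1/4 + 1/4·1/4 = 1/8.
Similarly for Rh via the mother's Rh distribution: P(Rh+) = 1/2.
Independent loci: 1/8 × 1/2 = 1/16.

1/16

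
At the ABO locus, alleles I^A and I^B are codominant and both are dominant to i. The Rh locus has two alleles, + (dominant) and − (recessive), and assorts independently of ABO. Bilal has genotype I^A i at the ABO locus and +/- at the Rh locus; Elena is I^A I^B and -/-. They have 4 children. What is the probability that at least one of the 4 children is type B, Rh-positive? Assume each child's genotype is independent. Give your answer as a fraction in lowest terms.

1695/4096

ABO cross I^A i × I^A I^B → 1/2 A, 1/4 B, 1/4 AB.
Rh cross +/- × -/- → 1/2 Rh+, 1/2 Rh-; so P(type B, Rh-positive) = 1/4 × 1/2 = 1/8 per child.
P(none) = (7/8)^4 = 2401/4096; P(at least one) = 1 − 2401/4096 = 1695/4096.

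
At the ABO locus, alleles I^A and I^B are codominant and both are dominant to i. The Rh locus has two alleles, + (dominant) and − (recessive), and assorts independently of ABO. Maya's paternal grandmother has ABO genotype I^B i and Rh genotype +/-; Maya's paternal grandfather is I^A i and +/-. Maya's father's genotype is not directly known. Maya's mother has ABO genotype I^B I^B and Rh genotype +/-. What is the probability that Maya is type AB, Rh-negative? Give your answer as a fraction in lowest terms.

1/16

Maya's father's ABO genotype from I^B i × I^A i: 1/4 I^A I^B, 1/4 I^A i, 1/4 I^B i, 1/4 i i.
Crossing each possibility with the mother I^B I^B and summing P(type AB): 1/4·1/2 + 1/4·1/2 + 1/4·0 + 1/4·0 = 1/4.
Similarly for Rh via the father's Rh distribution: P(Rh-) = 1/4.
Independent loci: 1/4 × 1/4 = 1/16.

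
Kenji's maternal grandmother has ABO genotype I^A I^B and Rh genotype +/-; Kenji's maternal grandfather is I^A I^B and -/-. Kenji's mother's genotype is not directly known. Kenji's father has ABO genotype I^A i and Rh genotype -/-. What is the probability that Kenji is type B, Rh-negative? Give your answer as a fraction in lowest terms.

Kenji's mother's ABO genotype from I^A I^B × I^A I^B: 1/4 I^A I^A, 1/2 I^A I^B, 1/4 I^B I^B.
Crossing each possibility with the father I^A i and summing P(type B): 1/4·0 + 1/2·1/4 + 1/4·1/2 = 1/4.
Similarly for Rh via the mother's Rh distribution: P(Rh-) = 3/4.
Independent loci: 1/4 × 3/4 = 3/16.

3/16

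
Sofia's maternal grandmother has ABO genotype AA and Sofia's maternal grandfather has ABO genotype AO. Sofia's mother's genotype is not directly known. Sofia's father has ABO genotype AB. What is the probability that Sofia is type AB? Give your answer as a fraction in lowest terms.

3/8

Sofia's mother's ABO genotype from AA × AO: 1/2 AA, 1/2 AO.
Crossing each possibility with the father AB and summing P(type AB): 1/2·1/2 + 1/2·1/4 = 3/8.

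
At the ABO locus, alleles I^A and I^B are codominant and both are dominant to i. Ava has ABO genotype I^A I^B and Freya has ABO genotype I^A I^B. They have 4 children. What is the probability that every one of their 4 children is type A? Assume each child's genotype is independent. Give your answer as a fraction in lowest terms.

1/256

ABO cross I^A I^B × I^A I^B → 1/4 A, 1/4 B, 1/2 AB.
So P(type A) = 1/4 per child.
All 4 independent: (1/4)^4 = 1/256.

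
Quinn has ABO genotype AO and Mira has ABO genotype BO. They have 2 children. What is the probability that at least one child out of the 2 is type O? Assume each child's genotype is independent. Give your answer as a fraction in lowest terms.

7/16

ABO cross AO × BO → 1/4 O, 1/4 A, 1/4 B, 1/4 AB.
So P(type O) = 1/4 per child.
P(none) = (3/4)^2 = 9/16; P(at least one) = 1 − 9/16 = 7/16.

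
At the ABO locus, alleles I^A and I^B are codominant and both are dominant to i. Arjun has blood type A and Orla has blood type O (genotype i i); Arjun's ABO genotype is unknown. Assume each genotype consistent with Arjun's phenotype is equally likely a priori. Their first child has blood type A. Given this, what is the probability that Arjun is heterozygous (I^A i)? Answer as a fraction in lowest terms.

Possible genotypes: Arjun ∈ {I^A I^A, I^A i}; Orla ∈ {i i}.
Weight each parental genotype pair by prior × P(type-A child):
  I^A I^A × i i: posterior weight 2/3.
  I^A i × i i: posterior weight 1/3.
Sum the posterior weight over pairs where Arjun is I^A i: 1/3.

1/3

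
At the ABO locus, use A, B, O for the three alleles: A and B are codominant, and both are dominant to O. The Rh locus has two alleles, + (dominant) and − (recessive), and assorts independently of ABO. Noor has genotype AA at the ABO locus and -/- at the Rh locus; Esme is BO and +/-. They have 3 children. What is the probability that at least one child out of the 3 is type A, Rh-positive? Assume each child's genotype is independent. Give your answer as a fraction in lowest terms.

ABO cross AA × BO → 1/2 A, 1/2 AB.
Rh cross -/- × +/- → 1/2 Rh+, 1/2 Rh-; so P(type A, Rh-positive) = 1/2 × 1/2 = 1/4 per child.
P(none) = (3/4)^3 = 27/64; P(at least one) = 1 − 27/64 = 37/64.

37/64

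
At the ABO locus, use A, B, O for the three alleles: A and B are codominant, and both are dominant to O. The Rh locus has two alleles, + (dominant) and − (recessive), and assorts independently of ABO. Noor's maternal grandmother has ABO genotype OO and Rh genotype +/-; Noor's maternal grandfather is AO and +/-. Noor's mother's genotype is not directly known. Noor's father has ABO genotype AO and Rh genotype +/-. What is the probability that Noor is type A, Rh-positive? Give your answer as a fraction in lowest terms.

Noor's mother's ABO genotype from OO × AO: 1/2 AO, 1/2 OO.
Crossing each possibility with the father AO and summing P(type A): 1/2·3/4 + 1/2·1/2 = 5/8.
Similarly for Rh via the mother's Rh distribution: P(Rh+) = 3/4.
Independent loci: 5/8 × 3/4 = 15/32.

15/32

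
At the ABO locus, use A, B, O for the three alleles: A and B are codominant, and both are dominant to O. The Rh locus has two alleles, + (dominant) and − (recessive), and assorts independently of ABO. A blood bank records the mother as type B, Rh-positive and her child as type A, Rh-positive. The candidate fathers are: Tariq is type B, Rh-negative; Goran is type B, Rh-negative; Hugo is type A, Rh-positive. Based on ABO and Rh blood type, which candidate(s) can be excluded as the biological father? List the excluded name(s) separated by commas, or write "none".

A candidate is excluded only if no genotype consistent with his phenotype could produce a type A, Rh-positive child with a type B, Rh-positive mother.
Tariq (type B, Rh-): no genotype consistent with that phenotype can produce a type-A Rh+ child with a type-B mother.
Goran (type B, Rh-): no genotype consistent with that phenotype can produce a type-A Rh+ child with a type-B mother.

Tariq, Goran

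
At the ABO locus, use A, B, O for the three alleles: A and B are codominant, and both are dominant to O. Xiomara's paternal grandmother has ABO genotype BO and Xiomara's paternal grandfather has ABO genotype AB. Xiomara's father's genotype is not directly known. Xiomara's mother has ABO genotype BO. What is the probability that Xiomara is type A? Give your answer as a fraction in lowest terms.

1/8

Xiomara's father's ABO genotype from BO × AB: 1/4 AB, 1/4 AO, 1/4 BB, 1/4 BO.
Crossing each possibility with the mother BO and summing P(type A): 1/4·1/4 + 1/4·1/4 + 1/4·0 + 1/4·0 = 1/8.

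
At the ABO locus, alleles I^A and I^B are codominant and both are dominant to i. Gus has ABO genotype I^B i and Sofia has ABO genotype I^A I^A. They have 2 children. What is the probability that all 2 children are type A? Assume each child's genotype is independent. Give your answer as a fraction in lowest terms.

1/4

ABO cross I^B i × I^A I^A → 1/2 A, 1/2 AB.
So P(type A) = 1/2 per child.
All 2 independent: (1/2)^2 = 1/4.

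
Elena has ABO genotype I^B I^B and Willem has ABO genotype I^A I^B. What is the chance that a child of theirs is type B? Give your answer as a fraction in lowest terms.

1/2

ABO cross I^B I^B × I^A I^B → offspring phenotypes: 1/2 B, 1/2 AB.
So P(type B) = 1/2.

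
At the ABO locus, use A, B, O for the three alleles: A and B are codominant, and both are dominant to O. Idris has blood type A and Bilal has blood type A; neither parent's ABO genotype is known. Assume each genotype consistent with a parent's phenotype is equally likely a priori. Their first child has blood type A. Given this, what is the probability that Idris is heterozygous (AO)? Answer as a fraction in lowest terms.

7/15

Possible genotypes: Idris ∈ {AA, AO}; Bilal ∈ {AA, AO}.
Weight each parental genotype pair by prior × P(type-A child):
  AA × AA: posterior weight 4/15.
  AA × AO: posterior weight 4/15.
  AO × AA: posterior weight 4/15.
  AO × AO: posterior weight 1/5.
Sum the posterior weight over pairs where Idris is AO: 7/15.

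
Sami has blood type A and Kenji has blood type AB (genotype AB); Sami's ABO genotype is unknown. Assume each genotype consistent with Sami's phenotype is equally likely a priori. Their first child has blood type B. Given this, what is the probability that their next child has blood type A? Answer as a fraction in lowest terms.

Possible genotypes: Sami ∈ {AA, AO}; Kenji ∈ {AB}.
Weight each parental genotype pair by prior × P(type-B child):
  AO × AB: posterior weight 1; P(next child type A) = 1/2.
Weighted sum = 1/2.

1/2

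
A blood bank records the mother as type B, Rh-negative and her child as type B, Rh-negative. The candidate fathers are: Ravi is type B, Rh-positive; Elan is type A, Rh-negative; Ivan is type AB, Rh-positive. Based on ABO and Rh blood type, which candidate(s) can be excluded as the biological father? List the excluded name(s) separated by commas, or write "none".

A candidate is excluded only if no genotype consistent with his phenotype could produce a type B, Rh-negative child with a type B, Rh-negative mother.
Every candidate has at least one consistent genotype combination, so none can be excluded.

none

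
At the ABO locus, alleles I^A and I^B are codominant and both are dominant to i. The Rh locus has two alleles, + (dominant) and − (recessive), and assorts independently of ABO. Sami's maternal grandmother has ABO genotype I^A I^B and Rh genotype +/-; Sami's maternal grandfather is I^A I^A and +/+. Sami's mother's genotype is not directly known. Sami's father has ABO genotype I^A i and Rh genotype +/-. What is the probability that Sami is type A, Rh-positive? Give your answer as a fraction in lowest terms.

21/32

Sami's mother's ABO genotype from I^A I^B × I^A I^A: 1/2 I^A I^A, 1/2 I^A I^B.
Crossing each possibility with the father I^A i and summing P(type A): 1/2·1 + 1/2·1/2 = 3/4.
Similarly for Rh via the mother's Rh distribution: P(Rh+) = 7/8.
Independent loci: 3/4 × 7/8 = 21/32.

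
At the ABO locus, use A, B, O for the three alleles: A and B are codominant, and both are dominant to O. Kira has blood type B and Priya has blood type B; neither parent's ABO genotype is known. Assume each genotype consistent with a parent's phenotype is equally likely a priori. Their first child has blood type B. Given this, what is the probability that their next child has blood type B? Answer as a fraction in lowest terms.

Possible genotypes: Kira ∈ {BB, BO}; Priya ∈ {BB, BO}.
Weight each parental genotype pair by prior × P(type-B child):
  BB × BB: posterior weight 4/15; P(next child type B) = 1.
  BB × BO: posterior weight 4/15; P(next child type B) = 1.
  BO × BB: posterior weight 4/15; P(next child type B) = 1.
  BO × BO: posterior weight 1/5; P(next child type B) = 3/4.
Weighted sum = 19/20.

19/20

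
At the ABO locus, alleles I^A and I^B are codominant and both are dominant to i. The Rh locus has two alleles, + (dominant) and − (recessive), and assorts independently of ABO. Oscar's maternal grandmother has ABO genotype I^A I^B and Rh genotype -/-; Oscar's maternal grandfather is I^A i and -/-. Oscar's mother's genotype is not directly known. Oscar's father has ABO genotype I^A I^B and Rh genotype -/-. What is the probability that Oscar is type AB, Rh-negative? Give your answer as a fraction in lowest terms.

Oscar's mother's ABO genotype from I^A I^B × I^A i: 1/4 I^A I^A, 1/4 I^A I^B, 1/4 I^A i, 1/4 I^B i.
Crossing each possibility with the father I^A I^B and summing P(type AB): 1/4·1/2 + 1/4·1/2 + 1/4·1/4 + 1/4·1/4 = 3/8.
Similarly for Rh via the mother's Rh distribution: P(Rh-) = 1.
Independent loci: 3/8 × 1 = 3/8.

3/8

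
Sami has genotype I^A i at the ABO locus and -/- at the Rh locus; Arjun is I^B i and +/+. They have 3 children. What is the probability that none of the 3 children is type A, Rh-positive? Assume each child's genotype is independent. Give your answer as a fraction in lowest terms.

27/64

ABO cross I^A i × I^B i → 1/4 O, 1/4 A, 1/4 B, 1/4 AB.
Rh cross -/- × +/+ → 1 Rh+; so P(type A, Rh-positive) = 1/4 × 1 = 1/4 per child.
P(not type A, Rh-positive) = 3/4 for one child; (3/4)^3 = 27/64.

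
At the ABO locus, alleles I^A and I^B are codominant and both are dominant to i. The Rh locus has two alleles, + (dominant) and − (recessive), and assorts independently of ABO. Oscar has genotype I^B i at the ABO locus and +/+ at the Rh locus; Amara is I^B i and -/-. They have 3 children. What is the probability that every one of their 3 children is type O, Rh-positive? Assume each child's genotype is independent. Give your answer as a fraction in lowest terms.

ABO cross I^B i × I^B i → 1/4 O, 3/4 B.
Rh cross +/+ × -/- → 1 Rh+; so P(type O, Rh-positive) = 1/4 × 1 = 1/4 per child.
All 3 independent: (1/4)^3 = 1/64.

1/64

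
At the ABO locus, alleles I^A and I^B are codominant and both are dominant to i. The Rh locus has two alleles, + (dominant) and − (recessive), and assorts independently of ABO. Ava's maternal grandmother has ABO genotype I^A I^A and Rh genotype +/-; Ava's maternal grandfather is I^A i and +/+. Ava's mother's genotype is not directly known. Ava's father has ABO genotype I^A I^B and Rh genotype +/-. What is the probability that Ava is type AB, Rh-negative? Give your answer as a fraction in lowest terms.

Ava's mother's ABO genotype from I^A I^A × I^A i: 1/2 I^A I^A, 1/2 I^A i.
Crossing each possibility with the father I^A I^B and summing P(type AB): 1/2·1/2 + 1/2·1/4 = 3/8.
Similarly for Rh via the mother's Rh distribution: P(Rh-) = 1/8.
Independent loci: 3/8 × 1/8 = 3/64.

3/64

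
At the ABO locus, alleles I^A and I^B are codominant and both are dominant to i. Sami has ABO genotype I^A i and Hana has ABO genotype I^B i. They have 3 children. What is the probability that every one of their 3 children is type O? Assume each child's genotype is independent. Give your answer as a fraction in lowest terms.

ABO cross I^A i × I^B i → 1/4 O, 1/4 A, 1/4 B, 1/4 AB.
So P(type O) = 1/4 per child.
All 3 independent: (1/4)^3 = 1/64.

1/64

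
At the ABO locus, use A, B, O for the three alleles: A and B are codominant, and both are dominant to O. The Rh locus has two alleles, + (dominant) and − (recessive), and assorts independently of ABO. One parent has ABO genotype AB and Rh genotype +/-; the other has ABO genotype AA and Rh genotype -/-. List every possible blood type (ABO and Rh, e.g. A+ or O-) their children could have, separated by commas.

Gametes from AB × AA give offspring ABO genotypes AA, AB, i.e. phenotypes A, AB.
Rh cross +/- × -/- → phenotypes Rh+, Rh-.
Combining independently: A+, A-, AB+, AB-.

A+, A-, AB+, AB-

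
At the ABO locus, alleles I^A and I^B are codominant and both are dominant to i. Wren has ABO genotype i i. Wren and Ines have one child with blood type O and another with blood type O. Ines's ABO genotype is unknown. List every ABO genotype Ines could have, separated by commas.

For each candidate genotype of Ines, check whether crossing it with i i can produce every observed child phenotype.
  I^A I^A → possible child types {A} ✗
  I^A I^B → possible child types {A, B} ✗
  I^A i → possible child types {O, A} ✓
  I^B I^B → possible child types {B} ✗
  I^B i → possible child types {O, B} ✓
  i i → possible child types {O} ✓

I^A i, I^B i, i i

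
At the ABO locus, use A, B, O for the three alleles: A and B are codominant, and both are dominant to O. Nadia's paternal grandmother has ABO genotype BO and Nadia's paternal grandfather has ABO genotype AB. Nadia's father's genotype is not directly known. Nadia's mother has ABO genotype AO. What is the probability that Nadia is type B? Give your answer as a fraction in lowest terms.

Nadia's father's ABO genotype from BO × AB: 1/4 AB, 1/4 AO, 1/4 BB, 1/4 BO.
Crossing each possibility with the mother AO and summing P(type B): 1/4·1/4 + 1/4·0 + 1/4·1/2 + 1/4·1/4 = 1/4.

1/4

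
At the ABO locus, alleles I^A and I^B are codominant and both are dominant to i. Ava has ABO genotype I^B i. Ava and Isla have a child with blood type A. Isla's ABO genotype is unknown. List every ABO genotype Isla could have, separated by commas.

I^A I^A, I^A I^B, I^A i

For each candidate genotype of Isla, check whether crossing it with I^B i can produce every observed child phenotype.
  I^A I^A → possible child types {A, AB} ✓
  I^A I^B → possible child types {A, B, AB} ✓
  I^A i → possible child types {O, A, B, AB} ✓
  I^B I^B → possible child types {B} ✗
  I^B i → possible child types {O, B} ✗
  i i → possible child types {O, B} ✗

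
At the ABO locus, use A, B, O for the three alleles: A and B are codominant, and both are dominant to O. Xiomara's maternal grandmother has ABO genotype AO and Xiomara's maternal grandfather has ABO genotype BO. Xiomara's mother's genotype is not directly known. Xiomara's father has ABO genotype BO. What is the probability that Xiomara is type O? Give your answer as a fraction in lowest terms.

Xiomara's mother's ABO genotype from AO × BO: 1/4 AB, 1/4 AO, 1/4 BO, 1/4 OO.
Crossing each possibility with the father BO and summing P(type O): 1/4·0 + 1/4·1/4 + 1/4·1/4 + 1/4·1/2 = 1/4.

1/4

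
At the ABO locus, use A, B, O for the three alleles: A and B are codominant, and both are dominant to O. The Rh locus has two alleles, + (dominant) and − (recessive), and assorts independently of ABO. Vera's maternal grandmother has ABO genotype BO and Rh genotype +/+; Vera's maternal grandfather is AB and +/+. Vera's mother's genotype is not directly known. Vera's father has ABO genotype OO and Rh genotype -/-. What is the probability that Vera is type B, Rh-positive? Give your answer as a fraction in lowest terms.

1/2

Vera's mother's ABO genotype from BO × AB: 1/4 AB, 1/4 AO, 1/4 BB, 1/4 BO.
Crossing each possibility with the father OO and summing P(type B): 1/4·1/2 + 1/4·0 + 1/4·1 + 1/4·1/2 = 1/2.
Similarly for Rh via the mother's Rh distribution: P(Rh+) = 1.
Independent loci: 1/2 × 1 = 1/2.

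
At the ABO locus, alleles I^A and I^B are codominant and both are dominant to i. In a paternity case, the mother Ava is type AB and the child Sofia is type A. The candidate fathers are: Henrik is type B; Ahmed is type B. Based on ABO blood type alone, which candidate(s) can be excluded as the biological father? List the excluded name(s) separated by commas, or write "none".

none

A candidate is excluded only if no genotype consistent with his phenotype could produce a type A child with a type AB mother.
Every candidate has at least one consistent genotype combination, so none can be excluded.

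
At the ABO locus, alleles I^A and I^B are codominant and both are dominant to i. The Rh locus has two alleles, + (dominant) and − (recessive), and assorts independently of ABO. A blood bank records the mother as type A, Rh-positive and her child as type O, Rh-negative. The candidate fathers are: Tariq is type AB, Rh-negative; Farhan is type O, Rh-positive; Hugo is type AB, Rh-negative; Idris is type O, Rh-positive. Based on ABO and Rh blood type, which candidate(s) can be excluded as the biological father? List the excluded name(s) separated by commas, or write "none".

A candidate is excluded only if no genotype consistent with his phenotype could produce a type O, Rh-negative child with a type A, Rh-positive mother.
Tariq (type AB, Rh-): no genotype consistent with that phenotype can produce a type-O Rh- child with a type-A mother.
Hugo (type AB, Rh-): no genotype consistent with that phenotype can produce a type-O Rh- child with a type-A mother.

Tariq, Hugo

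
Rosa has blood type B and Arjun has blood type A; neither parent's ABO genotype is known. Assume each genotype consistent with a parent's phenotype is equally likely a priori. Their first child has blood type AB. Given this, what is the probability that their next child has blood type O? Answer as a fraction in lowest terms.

Possible genotypes: Rosa ∈ {I^B I^B, I^B i}; Arjun ∈ {I^A I^A, I^A i}.
Weight each parental genotype pair by prior × P(type-AB child):
  I^B I^B × I^A I^A: posterior weight 4/9; P(next child type O) = 0.
  I^B I^B × I^A i: posterior weight 2/9; P(next child type O) = 0.
  I^B i × I^A I^A: posterior weight 2/9; P(next child type O) = 0.
  I^B i × I^A i: posterior weight 1/9; P(next child type O) = 1/4.
Weighted sum = 1/36.

1/36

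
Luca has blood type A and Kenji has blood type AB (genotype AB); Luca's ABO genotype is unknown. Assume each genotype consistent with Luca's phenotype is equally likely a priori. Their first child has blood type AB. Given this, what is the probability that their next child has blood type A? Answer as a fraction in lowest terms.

Possible genotypes: Luca ∈ {AA, AO}; Kenji ∈ {AB}.
Weight each parental genotype pair by prior × P(type-AB child):
  AA × AB: posterior weight 2/3; P(next child type A) = 1/2.
  AO × AB: posterior weight 1/3; P(next child type A) = 1/2.
Weighted sum = 1/2.

1/2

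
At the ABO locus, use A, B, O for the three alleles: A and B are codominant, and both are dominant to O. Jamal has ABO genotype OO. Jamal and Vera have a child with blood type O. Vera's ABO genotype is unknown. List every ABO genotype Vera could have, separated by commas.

AO, BO, OO

For each candidate genotype of Vera, check whether crossing it with OO can produce every observed child phenotype.
  AA → possible child types {A} ✗
  AB → possible child types {A, B} ✗
  AO → possible child types {O, A} ✓
  BB → possible child types {B} ✗
  BO → possible child types {O, B} ✓
  OO → possible child types {O} ✓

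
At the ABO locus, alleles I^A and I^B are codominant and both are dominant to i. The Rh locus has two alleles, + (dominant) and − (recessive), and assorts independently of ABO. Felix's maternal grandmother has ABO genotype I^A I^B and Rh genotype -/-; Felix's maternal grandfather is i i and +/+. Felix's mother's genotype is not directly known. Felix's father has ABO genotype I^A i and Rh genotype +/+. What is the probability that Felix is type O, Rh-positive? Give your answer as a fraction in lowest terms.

1/4

Felix's mother's ABO genotype from I^A I^B × i i: 1/2 I^A i, 1/2 I^B i.
Crossing each possibility with the father I^A i and summing P(type O): 1/2·1/4 + 1/2·1/4 = 1/4.
Similarly for Rh via the mother's Rh distribution: P(Rh+) = 1.
Independent loci: 1/4 × 1 = 1/4.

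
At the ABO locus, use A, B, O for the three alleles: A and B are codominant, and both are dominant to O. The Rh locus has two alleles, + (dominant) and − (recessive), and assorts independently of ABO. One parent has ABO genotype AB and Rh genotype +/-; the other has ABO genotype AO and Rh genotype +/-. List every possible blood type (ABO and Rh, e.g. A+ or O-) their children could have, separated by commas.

Gametes from AB × AO give offspring ABO genotypes AA, AB, AO, BO, i.e. phenotypes A, B, AB.
Rh cross +/- × +/- → phenotypes Rh+, Rh-.
Combining independently: A+, A-, B+, B-, AB+, AB-.

A+, A-, B+, B-, AB+, AB-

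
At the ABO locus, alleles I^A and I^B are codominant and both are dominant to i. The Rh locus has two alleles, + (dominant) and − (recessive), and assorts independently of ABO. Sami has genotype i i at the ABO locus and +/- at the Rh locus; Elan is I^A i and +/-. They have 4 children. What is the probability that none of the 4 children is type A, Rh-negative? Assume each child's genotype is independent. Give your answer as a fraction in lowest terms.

ABO cross i i × I^A i → 1/2 O, 1/2 A.
Rh cross +/- × +/- → 3/4 Rh+, 1/4 Rh-; so P(type A, Rh-negative) = 1/2 × 1/4 = 1/8 per child.
P(not type A, Rh-negative) = 7/8 for one child; (7/8)^4 = 2401/4096.

2401/4096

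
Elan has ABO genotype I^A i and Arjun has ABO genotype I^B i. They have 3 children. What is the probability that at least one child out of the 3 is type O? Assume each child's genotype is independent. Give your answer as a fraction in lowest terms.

37/64

ABO cross I^A i × I^B i → 1/4 O, 1/4 A, 1/4 B, 1/4 AB.
So P(type O) = 1/4 per child.
P(none) = (3/4)^3 = 27/64; P(at least one) = 1 − 27/64 = 37/64.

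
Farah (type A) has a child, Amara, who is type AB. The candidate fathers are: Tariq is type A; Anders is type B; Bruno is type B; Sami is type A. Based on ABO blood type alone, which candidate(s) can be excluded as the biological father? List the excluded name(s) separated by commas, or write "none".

A candidate is excluded only if no genotype consistent with his phenotype could produce a type AB child with a type A mother.
Tariq (type A): no genotype consistent with that phenotype can produce a type-AB child with a type-A mother.
Sami (type A): no genotype consistent with that phenotype can produce a type-AB child with a type-A mother.

Tariq, Sami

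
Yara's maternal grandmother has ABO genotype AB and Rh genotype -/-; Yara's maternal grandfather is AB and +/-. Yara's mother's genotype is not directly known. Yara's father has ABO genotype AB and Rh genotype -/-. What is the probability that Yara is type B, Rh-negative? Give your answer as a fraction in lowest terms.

Yara's mother's ABO genotype from AB × AB: 1/4 AA, 1/2 AB, 1/4 BB.
Crossing each possibility with the father AB and summing P(type B): 1/4·0 + 1/2·1/4 + 1/4·1/2 = 1/4.
Similarly for Rh via the mother's Rh distribution: P(Rh-) = 3/4.
Independent loci: 1/4 × 3/4 = 3/16.

3/16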